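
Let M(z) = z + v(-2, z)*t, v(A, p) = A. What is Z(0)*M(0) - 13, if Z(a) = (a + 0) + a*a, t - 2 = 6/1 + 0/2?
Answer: -13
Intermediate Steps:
t = 8 (t = 2 + (6/1 + 0/2) = 2 + (6*1 + 0*(1/2)) = 2 + (6 + 0) = 2 + 6 = 8)
Z(a) = a + a**2
M(z) = -16 + z (M(z) = z - 2*8 = z - 16 = -16 + z)
Z(0)*M(0) - 13 = (0*(1 + 0))*(-16 + 0) - 13 = (0*1)*(-16) - 13 = 0*(-16) - 13 = 0 - 13 = -13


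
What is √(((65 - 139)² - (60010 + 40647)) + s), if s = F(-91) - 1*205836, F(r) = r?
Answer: 2*I*√75277 ≈ 548.73*I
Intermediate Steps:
s = -205927 (s = -91 - 1*205836 = -91 - 205836 = -205927)
√(((65 - 139)² - (60010 + 40647)) + s) = √(((65 - 139)² - (60010 + 40647)) - 205927) = √(((-74)² - 1*100657) - 205927) = √((5476 - 100657) - 205927) = √(-95181 - 205927) = √(-301108) = 2*I*√75277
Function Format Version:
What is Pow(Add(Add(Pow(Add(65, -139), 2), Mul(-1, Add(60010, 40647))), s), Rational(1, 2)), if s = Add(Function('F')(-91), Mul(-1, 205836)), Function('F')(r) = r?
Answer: Mul(2, I, Pow(75277, Rational(1, 2))) ≈ Mul(548.73, I)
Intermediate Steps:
s = -205927 (s = Add(-91, Mul(-1, 205836)) = Add(-91, -205836) = -205927)
Pow(Add(Add(Pow(Add(65, -139), 2), Mul(-1, Add(60010, 40647))), s), Rational(1, 2)) = Pow(Add(Add(Pow(Add(65, -139), 2), Mul(-1, Add(60010, 40647))), -205927), Rational(1, 2)) = Pow(Add(Add(Pow(-74, 2), Mul(-1, 100657)), -205927), Rational(1, 2)) = Pow(Add(Add(5476, -100657), -205927), Rational(1, 2)) = Pow(Add(-95181, -205927), Rational(1, 2)) = Pow(-301108, Rational(1, 2)) = Mul(2, I, Pow(75277, Rational(1, 2)))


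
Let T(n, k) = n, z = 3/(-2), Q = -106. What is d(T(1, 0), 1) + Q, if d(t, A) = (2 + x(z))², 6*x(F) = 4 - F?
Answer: -14039/144 ≈ -97.493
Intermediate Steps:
z = -3/2 (z = 3*(-½) = -3/2 ≈ -1.5000)
x(F) = ⅔ - F/6 (x(F) = (4 - F)/6 = ⅔ - F/6)
d(t, A) = 1225/144 (d(t, A) = (2 + (⅔ - ⅙*(-3/2)))² = (2 + (⅔ + ¼))² = (2 + 11/12)² = (35/12)² = 1225/144)
d(T(1, 0), 1) + Q = 1225/144 - 106 = -14039/144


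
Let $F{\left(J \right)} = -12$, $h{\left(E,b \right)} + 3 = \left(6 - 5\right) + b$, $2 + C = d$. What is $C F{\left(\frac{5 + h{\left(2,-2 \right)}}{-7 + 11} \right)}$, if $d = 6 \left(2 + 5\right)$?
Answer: $-480$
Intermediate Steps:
$d = 42$ ($d = 6 \cdot 7 = 42$)
$C = 40$ ($C = -2 + 42 = 40$)
$h{\left(E,b \right)} = -2 + b$ ($h{\left(E,b \right)} = -3 + \left(\left(6 - 5\right) + b\right) = -3 + \left(1 + b\right) = -2 + b$)
$C F{\left(\frac{5 + h{\left(2,-2 \right)}}{-7 + 11} \right)} = 40 \left(-12\right) = -480$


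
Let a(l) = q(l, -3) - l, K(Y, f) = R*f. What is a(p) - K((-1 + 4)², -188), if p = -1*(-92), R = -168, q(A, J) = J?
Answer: -31679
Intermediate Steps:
p = 92
K(Y, f) = -168*f
a(l) = -3 - l
a(p) - K((-1 + 4)², -188) = (-3 - 1*92) - (-168)*(-188) = (-3 - 92) - 1*31584 = -95 - 31584 = -31679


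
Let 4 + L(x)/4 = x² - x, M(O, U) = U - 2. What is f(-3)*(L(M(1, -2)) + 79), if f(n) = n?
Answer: -429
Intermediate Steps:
M(O, U) = -2 + U
L(x) = -16 - 4*x + 4*x² (L(x) = -16 + 4*(x² - x) = -16 + (-4*x + 4*x²) = -16 - 4*x + 4*x²)
f(-3)*(L(M(1, -2)) + 79) = -3*((-16 - 4*(-2 - 2) + 4*(-2 - 2)²) + 79) = -3*((-16 - 4*(-4) + 4*(-4)²) + 79) = -3*((-16 + 16 + 4*16) + 79) = -3*((-16 + 16 + 64) + 79) = -3*(64 + 79) = -3*143 = -429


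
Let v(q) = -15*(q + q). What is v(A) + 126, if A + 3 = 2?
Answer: 156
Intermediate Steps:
A = -1 (A = -3 + 2 = -1)
v(q) = -30*q
v(A) + 126 = -30*(-1) + 126 = 30 + 126 = 156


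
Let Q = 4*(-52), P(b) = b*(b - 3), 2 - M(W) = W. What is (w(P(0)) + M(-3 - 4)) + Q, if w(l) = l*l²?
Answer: -199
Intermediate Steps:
M(W) = 2 - W
P(b) = b*(-3 + b)
Q = -208
w(l) = l³
(w(P(0)) + M(-3 - 4)) + Q = ((0*(-3 + 0))³ + (2 - (-3 - 4))) - 208 = ((0*(-3))³ + (2 - 1*(-7))) - 208 = (0³ + (2 + 7)) - 208 = (0 + 9) - 208 = 9 - 208 = -199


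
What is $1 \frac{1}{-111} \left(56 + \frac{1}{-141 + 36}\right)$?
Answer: $- \frac{5879}{11655} \approx -0.50442$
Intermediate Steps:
$1 \frac{1}{-111} \left(56 + \frac{1}{-141 + 36}\right) = 1 \left(- \frac{1}{111}\right) \left(56 + \frac{1}{-105}\right) = - \frac{56 - \frac{1}{105}}{111} = \left(- \frac{1}{111}\right) \frac{5879}{105} = - \frac{5879}{11655}$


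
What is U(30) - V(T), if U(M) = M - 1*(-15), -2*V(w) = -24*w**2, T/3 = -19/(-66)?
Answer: 4362/121 ≈ 36.050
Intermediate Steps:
T = 19/22 (T = 3*(-19/(-66)) = 3*(-19*(-1/66)) = 3*(19/66) = 19/22 ≈ 0.86364)
V(w) = 12*w**2 (V(w) = -(-12)*w**2 = 12*w**2)
U(M) = 15 + M (U(M) = M + 15 = 15 + M)
U(30) - V(T) = (15 + 30) - 12*(19/22)**2 = 45 - 12*361/484 = 45 - 1*1083/121 = 45 - 1083/121 = 4362/121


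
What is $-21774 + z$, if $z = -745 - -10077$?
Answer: $-12442$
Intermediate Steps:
$z = 9332$ ($z = -745 + 10077 = 9332$)
$-21774 + z = -21774 + 9332 = -12442$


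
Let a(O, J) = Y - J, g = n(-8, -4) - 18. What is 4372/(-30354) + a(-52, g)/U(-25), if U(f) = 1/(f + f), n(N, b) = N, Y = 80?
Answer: -80440286/15177 ≈ -5300.1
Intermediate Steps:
g = -26 (g = -8 - 18 = -26)
a(O, J) = 80 - J
U(f) = 1/(2*f)
4372/(-30354) + a(-52, g)/U(-25) = 4372/(-30354) + (80 - 1*(-26))/(((1/2)/(-25))) = 4372*(-1/30354) + (80 + 26)/(((1/2)*(-1/25))) = -2186/15177 + 106/(-1/50) = -2186/15177 + 106*(-50) = -2186/15177 - 5300 = -80440286/15177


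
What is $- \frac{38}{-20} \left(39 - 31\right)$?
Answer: $\frac{76}{5} \approx 15.2$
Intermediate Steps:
$- \frac{38}{-20} \left(39 - 31\right) = \left(-38\right) \left(- \frac{1}{20}\right) 8 = \frac{19}{10} \cdot 8 = \frac{76}{5}$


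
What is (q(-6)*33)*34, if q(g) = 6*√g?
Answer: 6732*I*√6 ≈ 16490.0*I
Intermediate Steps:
(q(-6)*33)*34 = ((6*√(-6))*33)*34 = ((6*(I*√6))*33)*34 = ((6*I*√6)*33)*34 = (198*I*√6)*34 = 6732*I*√6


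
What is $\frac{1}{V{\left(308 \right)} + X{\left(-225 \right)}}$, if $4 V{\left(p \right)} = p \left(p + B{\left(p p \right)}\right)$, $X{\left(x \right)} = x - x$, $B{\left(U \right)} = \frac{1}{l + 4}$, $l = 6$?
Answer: $\frac{10}{237237} \approx 4.2152 \cdot 10^{-5}$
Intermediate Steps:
$B{\left(U \right)} = \frac{1}{10}$ ($B{\left(U \right)} = \frac{1}{6 + 4} = \frac{1}{10}$)
$X{\left(x \right)} = 0$
$V{\left(p \right)} = \frac{p \left(\frac{1}{10} + p\right)}{4}$ ($V{\left(p \right)} = \frac{p \left(p + \frac{1}{10}\right)}{4} = \frac{p \left(\frac{1}{10} + p\right)}{4}$)
$\frac{1}{V{\left(308 \right)} + X{\left(-225 \right)}} = \frac{1}{\frac{1}{40} \cdot 308 \left(1 + 10 \cdot 308\right) + 0} = \frac{1}{\frac{1}{40} \cdot 308 \left(1 + 3080\right) + 0} = \frac{1}{\frac{1}{40} \cdot 308 \cdot 3081 + 0} = \frac{1}{\frac{237237}{10} + 0} = \frac{1}{\frac{237237}{10}} = \frac{10}{237237}$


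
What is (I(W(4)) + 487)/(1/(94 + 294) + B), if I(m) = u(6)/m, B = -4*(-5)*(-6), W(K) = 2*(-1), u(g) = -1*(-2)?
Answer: -188568/46559 ≈ -4.0501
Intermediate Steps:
u(g) = 2
W(K) = -2
B = -120 (B = 20*(-6) = -120)
I(m) = 2/m
(I(W(4)) + 487)/(1/(94 + 294) + B) = (2/(-2) + 487)/(1/(94 + 294) - 120) = (2*(-½) + 487)/(1/388 - 120) = (-1 + 487)/(1/388 - 120) = 486/(-46559/388) = 486*(-388/46559) = -188568/46559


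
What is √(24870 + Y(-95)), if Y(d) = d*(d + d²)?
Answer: 2*I*√205870 ≈ 907.46*I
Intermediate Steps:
√(24870 + Y(-95)) = √(24870 + (-95)²*(1 - 95)) = √(24870 + 9025*(-94)) = √(24870 - 848350) = √(-823480) = 2*I*√205870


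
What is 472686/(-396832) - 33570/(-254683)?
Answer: -53531719149/50533182128 ≈ -1.0593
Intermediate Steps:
472686/(-396832) - 33570/(-254683) = 472686*(-1/396832) - 33570*(-1/254683) = -236343/198416 + 33570/254683 = -53531719149/50533182128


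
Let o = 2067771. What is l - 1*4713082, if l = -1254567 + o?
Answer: -3899878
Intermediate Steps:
l = 813204 (l = -1254567 + 2067771 = 813204)
l - 1*4713082 = 813204 - 1*4713082 = 813204 - 4713082 = -3899878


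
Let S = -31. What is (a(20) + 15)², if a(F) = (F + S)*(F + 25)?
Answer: 230400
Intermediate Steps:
a(F) = (-31 + F)*(25 + F) (a(F) = (F - 31)*(F + 25) = (-31 + F)*(25 + F))
(a(20) + 15)² = ((-775 + 20² - 6*20) + 15)² = ((-775 + 400 - 120) + 15)² = (-495 + 15)² = (-480)² = 230400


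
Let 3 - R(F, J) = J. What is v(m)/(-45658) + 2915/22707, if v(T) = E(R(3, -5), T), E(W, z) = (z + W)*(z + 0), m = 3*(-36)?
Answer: -56071265/518378103 ≈ -0.10817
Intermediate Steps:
m = -108
R(F, J) = 3 - J
E(W, z) = z*(W + z) (E(W, z) = (W + z)*z = z*(W + z))
v(T) = T*(8 + T) (v(T) = T*((3 - 1*(-5)) + T) = T*((3 + 5) + T) = T*(8 + T))
v(m)/(-45658) + 2915/22707 = -108*(8 - 108)/(-45658) + 2915/22707 = -108*(-100)*(-1/45658) + 2915*(1/22707) = 10800*(-1/45658) + 2915/22707 = -5400/22829 + 2915/22707 = -56071265/518378103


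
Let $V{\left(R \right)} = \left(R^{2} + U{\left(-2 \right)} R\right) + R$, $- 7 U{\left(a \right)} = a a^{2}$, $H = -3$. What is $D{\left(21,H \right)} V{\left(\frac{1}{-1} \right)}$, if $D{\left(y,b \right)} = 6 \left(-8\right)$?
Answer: $\frac{384}{7} \approx 54.857$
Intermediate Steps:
$D{\left(y,b \right)} = -48$
$U{\left(a \right)} = - \frac{a^{3}}{7}$ ($U{\left(a \right)} = - \frac{a a^{2}}{7} = - \frac{a^{3}}{7}$)
$V{\left(R \right)} = R^{2} + \frac{15 R}{7}$ ($V{\left(R \right)} = \left(R^{2} + - \frac{\left(-2\right)^{3}}{7} R\right) + R = \left(R^{2} + \left(- \frac{1}{7}\right) \left(-8\right) R\right) + R = \left(R^{2} + \frac{8 R}{7}\right) + R = R^{2} + \frac{15 R}{7}$)
$D{\left(21,H \right)} V{\left(\frac{1}{-1} \right)} = - 48 \frac{15 + \frac{7}{-1}}{7 \left(-1\right)} = - 48 \cdot \frac{1}{7} \left(-1\right) \left(15 + 7 \left(-1\right)\right) = - 48 \cdot \frac{1}{7} \left(-1\right) \left(15 - 7\right) = - 48 \cdot \frac{1}{7} \left(-1\right) 8 = \left(-48\right) \left(- \frac{8}{7}\right) = \frac{384}{7}$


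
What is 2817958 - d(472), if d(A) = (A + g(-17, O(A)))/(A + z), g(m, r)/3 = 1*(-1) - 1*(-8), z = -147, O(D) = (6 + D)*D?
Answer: 915835857/325 ≈ 2.8180e+6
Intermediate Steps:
O(D) = D*(6 + D)
g(m, r) = 21 (g(m, r) = 3*(1*(-1) - 1*(-8)) = 3*(-1 + 8) = 3*7 = 21)
d(A) = (21 + A)/(-147 + A) (d(A) = (A + 21)/(A - 147) = (21 + A)/(-147 + A))
2817958 - d(472) = 2817958 - (21 + 472)/(-147 + 472) = 2817958 - 493/325 = 915835857/325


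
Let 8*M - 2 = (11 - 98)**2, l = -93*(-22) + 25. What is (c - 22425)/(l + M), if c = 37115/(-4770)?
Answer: -85603492/11514303 ≈ -7.4345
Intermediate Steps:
l = 2071 (l = 2046 + 25 = 2071)
c = -7423/954 (c = 37115*(-1/4770) = -7423/954 ≈ -7.7809)
M = 7571/8 (M = 1/4 + (11 - 98)**2/8 = 1/4 + (1/8)*(-87)**2 = 1/4 + (1/8)*7569 = 1/4 + 7569/8 = 7571/8 ≈ 946.38)
(c - 22425)/(l + M) = (-7423/954 - 22425)/(2071 + 7571/8) = -21400873/(954*24139/8) = -21400873/954*8/24139 = -85603492/11514303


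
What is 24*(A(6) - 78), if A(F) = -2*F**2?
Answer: -3600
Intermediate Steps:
24*(A(6) - 78) = 24*(-2*6**2 - 78) = 24*(-2*36 - 78) = 24*(-72 - 78) = 24*(-150) = -3600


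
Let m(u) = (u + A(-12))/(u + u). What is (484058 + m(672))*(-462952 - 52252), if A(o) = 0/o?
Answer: -249388875434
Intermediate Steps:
A(o) = 0
m(u) = 1/2 (m(u) = (u + 0)/(u + u) = u/((2*u)) = u*(1/(2*u)) = 1/2)
(484058 + m(672))*(-462952 - 52252) = (484058 + 1/2)*(-462952 - 52252) = (968117/2)*(-515204) = -249388875434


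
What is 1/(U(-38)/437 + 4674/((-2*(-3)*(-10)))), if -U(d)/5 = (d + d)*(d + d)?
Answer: -230/33117 ≈ -0.0069451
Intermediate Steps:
U(d) = -20*d**2 (U(d) = -5*(d + d)*(d + d) = -5*2*d*2*d = -20*d**2)
1/(U(-38)/437 + 4674/((-2*(-3)*(-10)))) = 1/(-20*(-38)**2/437 + 4674/((-2*(-3)*(-10)))) = 1/(-20*1444*(1/437) + 4674/((6*(-10)))) = 1/(-28880*1/437 + 4674/(-60)) = 1/(-1520/23 + 4674*(-1/60)) = 1/(-1520/23 - 779/10) = 1/(-33117/230) = -230/33117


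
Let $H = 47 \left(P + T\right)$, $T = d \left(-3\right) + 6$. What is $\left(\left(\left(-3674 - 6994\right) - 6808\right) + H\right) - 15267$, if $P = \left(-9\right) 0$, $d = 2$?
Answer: $-32743$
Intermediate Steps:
$P = 0$
$T = 0$ ($T = 2 \left(-3\right) + 6 = -6 + 6 = 0$)
$H = 0$ ($H = 47 \left(0 + 0\right) = 47 \cdot 0 = 0$)
$\left(\left(\left(-3674 - 6994\right) - 6808\right) + H\right) - 15267 = \left(\left(\left(-3674 - 6994\right) - 6808\right) + 0\right) - 15267 = \left(\left(-10668 - 6808\right) + 0\right) - 15267 = \left(-17476 + 0\right) - 15267 = -17476 - 15267 = -32743$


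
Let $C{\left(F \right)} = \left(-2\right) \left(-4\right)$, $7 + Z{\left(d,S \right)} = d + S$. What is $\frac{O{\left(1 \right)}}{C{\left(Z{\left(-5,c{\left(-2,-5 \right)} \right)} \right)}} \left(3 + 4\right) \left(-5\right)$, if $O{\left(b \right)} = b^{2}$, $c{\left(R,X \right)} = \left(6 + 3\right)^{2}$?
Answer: $- \frac{35}{8} \approx -4.375$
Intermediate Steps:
$c{\left(R,X \right)} = 81$ ($c{\left(R,X \right)} = 9^{2} = 81$)
$Z{\left(d,S \right)} = -7 + S + d$ ($Z{\left(d,S \right)} = -7 + \left(d + S\right) = -7 + \left(S + d\right) = -7 + S + d$)
$C{\left(F \right)} = 8$
$\frac{O{\left(1 \right)}}{C{\left(Z{\left(-5,c{\left(-2,-5 \right)} \right)} \right)}} \left(3 + 4\right) \left(-5\right) = \frac{1^{2}}{8} \left(3 + 4\right) \left(-5\right) = 1 \cdot \frac{1}{8} \cdot 7 \left(-5\right) = \frac{1}{8} \left(-35\right) = - \frac{35}{8}$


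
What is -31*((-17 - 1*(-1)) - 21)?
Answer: 1147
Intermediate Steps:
-31*((-17 - 1*(-1)) - 21) = -31*((-17 + 1) - 21) = -31*(-16 - 21) = -31*(-37) = 1147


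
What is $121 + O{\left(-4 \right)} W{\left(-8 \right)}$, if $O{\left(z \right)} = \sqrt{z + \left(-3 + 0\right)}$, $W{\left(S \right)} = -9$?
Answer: $121 - 9 i \sqrt{7} \approx 121.0 - 23.812 i$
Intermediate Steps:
$O{\left(z \right)} = \sqrt{-3 + z}$ ($O{\left(z \right)} = \sqrt{z - 3} = \sqrt{-3 + z}$)
$121 + O{\left(-4 \right)} W{\left(-8 \right)} = 121 + \sqrt{-3 - 4} \left(-9\right) = 121 + \sqrt{-7} \left(-9\right) = 121 + i \sqrt{7} \left(-9\right) = 121 - 9 i \sqrt{7}$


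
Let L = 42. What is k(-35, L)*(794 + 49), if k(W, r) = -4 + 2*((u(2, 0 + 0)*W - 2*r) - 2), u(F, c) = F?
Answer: -266388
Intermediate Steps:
k(W, r) = -8 - 4*r + 4*W (k(W, r) = -4 + 2*((2*W - 2*r) - 2) = -4 + 2*((-2*r + 2*W) - 2) = -4 + 2*(-2 - 2*r + 2*W) = -4 + (-4 - 4*r + 4*W) = -8 - 4*r + 4*W)
k(-35, L)*(794 + 49) = (-8 - 4*42 + 4*(-35))*(794 + 49) = (-8 - 168 - 140)*843 = -316*843 = -266388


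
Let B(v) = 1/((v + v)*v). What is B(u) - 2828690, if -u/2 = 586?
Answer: -7770886649919/2747168 ≈ -2.8287e+6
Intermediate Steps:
u = -1172 (u = -2*586 = -1172)
B(v) = 1/(2*v²) (B(v) = 1/(((2*v))*v) = (1/(2*v))/v = 1/(2*v²))
B(u) - 2828690 = (½)/(-1172)² - 2828690 = (½)*(1/1373584) - 2828690 = 1/2747168 - 2828690 = -7770886649919/2747168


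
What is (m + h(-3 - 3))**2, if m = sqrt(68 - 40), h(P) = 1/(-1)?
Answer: 29 - 4*sqrt(7) ≈ 18.417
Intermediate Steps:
h(P) = -1
m = 2*sqrt(7) (m = sqrt(28) = 2*sqrt(7) ≈ 5.2915)
(m + h(-3 - 3))**2 = (2*sqrt(7) - 1)**2 = (-1 + 2*sqrt(7))**2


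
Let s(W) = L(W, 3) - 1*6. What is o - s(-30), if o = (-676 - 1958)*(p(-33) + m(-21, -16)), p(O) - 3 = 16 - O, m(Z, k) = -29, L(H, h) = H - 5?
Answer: -60541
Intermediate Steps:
L(H, h) = -5 + H
s(W) = -11 + W (s(W) = (-5 + W) - 1*6 = (-5 + W) - 6 = -11 + W)
p(O) = 19 - O (p(O) = 3 + (16 - O) = 19 - O)
o = -60582 (o = (-676 - 1958)*((19 - 1*(-33)) - 29) = -2634*((19 + 33) - 29) = -2634*(52 - 29) = -2634*23 = -60582)
o - s(-30) = -60582 - (-11 - 30) = -60582 - 1*(-41) = -60582 + 41 = -60541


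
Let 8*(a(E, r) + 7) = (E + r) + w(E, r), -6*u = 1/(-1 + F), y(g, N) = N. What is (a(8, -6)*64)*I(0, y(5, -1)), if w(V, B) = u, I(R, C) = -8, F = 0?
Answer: 10336/3 ≈ 3445.3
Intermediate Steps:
u = ⅙ (u = -1/(6*(-1 + 0)) = -⅙/(-1) = -⅙*(-1) = ⅙ ≈ 0.16667)
w(V, B) = ⅙
a(E, r) = -335/48 + E/8 + r/8 (a(E, r) = -7 + ((E + r) + ⅙)/8 = -7 + (⅙ + E + r)/8 = -7 + (1/48 + E/8 + r/8) = -335/48 + E/8 + r/8)
(a(8, -6)*64)*I(0, y(5, -1)) = ((-335/48 + (⅛)*8 + (⅛)*(-6))*64)*(-8) = ((-335/48 + 1 - ¾)*64)*(-8) = -323/48*64*(-8) = -1292/3*(-8) = 10336/3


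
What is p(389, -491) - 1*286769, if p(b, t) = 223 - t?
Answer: -286055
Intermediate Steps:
p(389, -491) - 1*286769 = (223 - 1*(-491)) - 1*286769 = (223 + 491) - 286769 = 714 - 286769 = -286055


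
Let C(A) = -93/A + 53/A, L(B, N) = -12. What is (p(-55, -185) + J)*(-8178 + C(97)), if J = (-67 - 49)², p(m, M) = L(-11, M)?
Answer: -10665205864/97 ≈ -1.0995e+8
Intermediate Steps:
p(m, M) = -12
C(A) = -40/A
J = 13456 (J = (-116)² = 13456)
(p(-55, -185) + J)*(-8178 + C(97)) = (-12 + 13456)*(-8178 - 40/97) = 13444*(-8178 - 40*1/97) = 13444*(-8178 - 40/97) = 13444*(-793306/97) = -10665205864/97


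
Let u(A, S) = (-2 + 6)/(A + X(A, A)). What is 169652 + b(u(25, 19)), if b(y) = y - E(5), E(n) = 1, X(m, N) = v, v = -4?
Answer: 3562675/21 ≈ 1.6965e+5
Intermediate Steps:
X(m, N) = -4
u(A, S) = 4/(-4 + A) (u(A, S) = (-2 + 6)/(A - 4) = 4/(-4 + A))
b(y) = -1 + y (b(y) = y - 1*1 = y - 1 = -1 + y)
169652 + b(u(25, 19)) = 169652 + (-1 + 4/(-4 + 25)) = 169652 + (-1 + 4/21) = 169652 - 17/21 = 3562675/21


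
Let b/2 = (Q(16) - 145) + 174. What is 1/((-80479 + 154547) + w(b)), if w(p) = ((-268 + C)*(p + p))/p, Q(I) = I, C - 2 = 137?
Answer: 1/73810 ≈ 1.3548e-5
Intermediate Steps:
C = 139 (C = 2 + 137 = 139)
b = 90 (b = 2*((16 - 145) + 174) = 2*(-129 + 174) = 2*45 = 90)
w(p) = -258 (w(p) = ((-268 + 139)*(p + p))/p = (-258*p)/p = -258)
1/((-80479 + 154547) + w(b)) = 1/((-80479 + 154547) - 258) = 1/(74068 - 258) = 1/73810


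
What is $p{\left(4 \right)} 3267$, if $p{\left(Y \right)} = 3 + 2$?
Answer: $16335$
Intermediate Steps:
$p{\left(Y \right)} = 5$
$p{\left(4 \right)} 3267 = 5 \cdot 3267 = 16335$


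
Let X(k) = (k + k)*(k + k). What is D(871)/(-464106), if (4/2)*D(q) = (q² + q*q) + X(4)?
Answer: -252891/154702 ≈ -1.6347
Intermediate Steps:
X(k) = 4*k² (X(k) = (2*k)*(2*k) = 4*k²)
D(q) = 32 + q² (D(q) = ((q² + q*q) + 4*4²)/2 = ((q² + q²) + 4*16)/2 = (2*q² + 64)/2 = (64 + 2*q²)/2 = 32 + q²)
D(871)/(-464106) = (32 + 871²)/(-464106) = (32 + 758641)*(-1/464106) = 758673*(-1/464106) = -252891/154702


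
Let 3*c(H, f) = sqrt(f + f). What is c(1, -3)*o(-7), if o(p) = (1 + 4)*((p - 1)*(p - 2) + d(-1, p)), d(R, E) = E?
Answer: 325*I*sqrt(6)/3 ≈ 265.36*I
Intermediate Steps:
o(p) = 5*p + 5*(-1 + p)*(-2 + p) (o(p) = (1 + 4)*((p - 1)*(p - 2) + p) = 5*((-1 + p)*(-2 + p) + p) = 5*(p + (-1 + p)*(-2 + p)) = 5*p + 5*(-1 + p)*(-2 + p))
c(H, f) = sqrt(2)*sqrt(f)/3 (c(H, f) = sqrt(f + f)/3 = sqrt(2*f)/3 = (sqrt(2)*sqrt(f))/3 = sqrt(2)*sqrt(f)/3)
c(1, -3)*o(-7) = (sqrt(2)*sqrt(-3)/3)*(10 - 10*(-7) + 5*(-7)**2) = (sqrt(2)*(I*sqrt(3))/3)*(10 + 70 + 5*49) = (I*sqrt(6)/3)*(10 + 70 + 245) = (I*sqrt(6)/3)*325 = 325*I*sqrt(6)/3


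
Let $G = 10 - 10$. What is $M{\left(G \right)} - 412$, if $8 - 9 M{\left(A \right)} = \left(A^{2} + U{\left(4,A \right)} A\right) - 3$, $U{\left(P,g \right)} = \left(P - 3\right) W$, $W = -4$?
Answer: $- \frac{3697}{9} \approx -410.78$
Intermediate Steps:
$U{\left(P,g \right)} = 12 - 4 P$ ($U{\left(P,g \right)} = \left(P - 3\right) \left(-4\right) = \left(-3 + P\right) \left(-4\right) = 12 - 4 P$)
$G = 0$ ($G = 10 - 10 = 0$)
$M{\left(A \right)} = \frac{11}{9} - \frac{A^{2}}{9} + \frac{4 A}{9}$ ($M{\left(A \right)} = \frac{8}{9} - \frac{\left(A^{2} + \left(12 - 16\right) A\right) - 3}{9} = \frac{8}{9} - \frac{\left(A^{2} - 4 A\right) - 3}{9} = \frac{8}{9} - \frac{-3 + A^{2} - 4 A}{9} = \frac{8}{9} + \left(\frac{1}{3} - \frac{A^{2}}{9} + \frac{4 A}{9}\right) = \frac{11}{9} - \frac{A^{2}}{9} + \frac{4 A}{9}$)
$M{\left(G \right)} - 412 = \left(\frac{11}{9} - \frac{0^{2}}{9} + \frac{4}{9} \cdot 0\right) - 412 = \left(\frac{11}{9} - 0 + 0\right) - 412 = \left(\frac{11}{9} + 0 + 0\right) - 412 = \frac{11}{9} - 412 = - \frac{3697}{9}$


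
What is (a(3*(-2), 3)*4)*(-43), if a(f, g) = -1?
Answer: 172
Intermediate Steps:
(a(3*(-2), 3)*4)*(-43) = -1*4*(-43) = -4*(-43) = 172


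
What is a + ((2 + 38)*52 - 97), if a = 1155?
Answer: 3138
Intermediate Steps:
a + ((2 + 38)*52 - 97) = 1155 + ((2 + 38)*52 - 97) = 1155 + (40*52 - 97) = 1155 + (2080 - 97) = 1155 + 1983 = 3138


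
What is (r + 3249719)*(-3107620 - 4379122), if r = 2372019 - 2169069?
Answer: -25849242014398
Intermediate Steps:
r = 202950
(r + 3249719)*(-3107620 - 4379122) = (202950 + 3249719)*(-3107620 - 4379122) = 3452669*(-7486742) = -25849242014398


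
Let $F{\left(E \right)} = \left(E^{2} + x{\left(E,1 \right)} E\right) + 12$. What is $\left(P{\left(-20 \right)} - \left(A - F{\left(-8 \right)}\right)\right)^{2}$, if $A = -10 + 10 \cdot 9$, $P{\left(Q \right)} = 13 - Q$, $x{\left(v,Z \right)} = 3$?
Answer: $25$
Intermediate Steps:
$F{\left(E \right)} = 12 + E^{2} + 3 E$ ($F{\left(E \right)} = \left(E^{2} + 3 E\right) + 12 = 12 + E^{2} + 3 E$)
$A = 80$ ($A = -10 + 90 = 80$)
$\left(P{\left(-20 \right)} - \left(A - F{\left(-8 \right)}\right)\right)^{2} = \left(\left(13 - -20\right) + \left(\left(12 + \left(-8\right)^{2} + 3 \left(-8\right)\right) - 80\right)\right)^{2} = \left(\left(13 + 20\right) + \left(\left(12 + 64 - 24\right) - 80\right)\right)^{2} = \left(33 + \left(52 - 80\right)\right)^{2} = \left(33 - 28\right)^{2} = 5^{2} = 25$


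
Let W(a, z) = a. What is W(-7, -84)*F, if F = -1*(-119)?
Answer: -833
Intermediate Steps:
F = 119
W(-7, -84)*F = -7*119 = -833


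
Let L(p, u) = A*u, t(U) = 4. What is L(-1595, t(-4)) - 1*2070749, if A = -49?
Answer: -2070945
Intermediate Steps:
L(p, u) = -49*u
L(-1595, t(-4)) - 1*2070749 = -49*4 - 1*2070749 = -196 - 2070749 = -2070945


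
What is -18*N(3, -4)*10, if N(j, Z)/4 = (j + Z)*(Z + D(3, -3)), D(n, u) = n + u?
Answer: -2880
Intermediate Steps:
N(j, Z) = 4*Z*(Z + j) (N(j, Z) = 4*((j + Z)*(Z + (3 - 3))) = 4*((Z + j)*(Z + 0)) = 4*((Z + j)*Z) = 4*(Z*(Z + j)) = 4*Z*(Z + j))
-18*N(3, -4)*10 = -72*(-4)*(-4 + 3)*10 = -72*(-4)*(-1)*10 = -18*16*10 = -288*10 = -2880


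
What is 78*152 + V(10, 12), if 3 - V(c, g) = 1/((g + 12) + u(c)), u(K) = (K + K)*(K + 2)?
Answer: 3130775/264 ≈ 11859.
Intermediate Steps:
u(K) = 2*K*(2 + K) (u(K) = (2*K)*(2 + K) = 2*K*(2 + K))
V(c, g) = 3 - 1/(12 + g + 2*c*(2 + c)) (V(c, g) = 3 - 1/((g + 12) + 2*c*(2 + c)) = 3 - 1/((12 + g) + 2*c*(2 + c)) = 3 - 1/(12 + g + 2*c*(2 + c)))
78*152 + V(10, 12) = 78*152 + (35 + 3*12 + 6*10*(2 + 10))/(12 + 12 + 2*10*(2 + 10)) = 11856 + (35 + 36 + 6*10*12)/(12 + 12 + 2*10*12) = 11856 + (35 + 36 + 720)/(12 + 12 + 240) = 11856 + 791/264 = 3130775/264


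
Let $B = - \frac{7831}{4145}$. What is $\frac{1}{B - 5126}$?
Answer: $- \frac{4145}{21255101} \approx -0.00019501$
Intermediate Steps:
$B = - \frac{7831}{4145}$ ($B = \left(-7831\right) \frac{1}{4145} = - \frac{7831}{4145} \approx -1.8893$)
$\frac{1}{B - 5126} = \frac{1}{- \frac{7831}{4145} - 5126} = \frac{1}{- \frac{21255101}{4145}} = - \frac{4145}{21255101}$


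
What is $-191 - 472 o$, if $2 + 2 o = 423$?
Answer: $-99547$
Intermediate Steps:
$o = \frac{421}{2}$ ($o = -1 + \frac{1}{2} \cdot 423 = -1 + \frac{423}{2} = \frac{421}{2} \approx 210.5$)
$-191 - 472 o = -191 - 99356 = -99547$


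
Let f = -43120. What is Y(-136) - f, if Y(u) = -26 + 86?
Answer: 43180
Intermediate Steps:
Y(u) = 60
Y(-136) - f = 60 - 1*(-43120) = 60 + 43120 = 43180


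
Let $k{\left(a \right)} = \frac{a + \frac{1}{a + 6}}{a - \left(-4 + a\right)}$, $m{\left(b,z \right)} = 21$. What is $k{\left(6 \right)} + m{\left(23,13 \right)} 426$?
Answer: $\frac{429481}{48} \approx 8947.5$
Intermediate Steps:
$k{\left(a \right)} = \frac{a}{4} + \frac{1}{4 \left(6 + a\right)}$ ($k{\left(a \right)} = \frac{a + \frac{1}{6 + a}}{4} = \left(a + \frac{1}{6 + a}\right) \frac{1}{4} = \frac{a}{4} + \frac{1}{4 \left(6 + a\right)}$)
$k{\left(6 \right)} + m{\left(23,13 \right)} 426 = \frac{1 + 6^{2} + 6 \cdot 6}{4 \left(6 + 6\right)} + 21 \cdot 426 = \frac{1 + 36 + 36}{4 \cdot 12} + 8946 = \frac{1}{4} \cdot \frac{1}{12} \cdot 73 + 8946 = \frac{73}{48} + 8946 = \frac{429481}{48}$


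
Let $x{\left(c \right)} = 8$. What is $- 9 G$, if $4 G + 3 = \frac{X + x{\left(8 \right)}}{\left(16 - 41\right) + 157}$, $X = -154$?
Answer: $\frac{813}{88} \approx 9.2386$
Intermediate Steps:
$G = - \frac{271}{264}$ ($G = - \frac{3}{4} + \frac{\left(-154 + 8\right) \frac{1}{\left(16 - 41\right) + 157}}{4} = - \frac{3}{4} + \frac{\left(-146\right) \frac{1}{-25 + 157}}{4} = - \frac{3}{4} + \frac{\left(-146\right) \frac{1}{132}}{4} = - \frac{3}{4} + \frac{1}{4} \left(- \frac{73}{66}\right) = - \frac{3}{4} - \frac{73}{264} = - \frac{271}{264} \approx -1.0265$)
$- 9 G = \left(-9\right) \left(- \frac{271}{264}\right) = \frac{813}{88}$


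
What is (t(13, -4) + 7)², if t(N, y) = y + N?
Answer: 256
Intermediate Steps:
t(N, y) = N + y
(t(13, -4) + 7)² = ((13 - 4) + 7)² = (9 + 7)² = 16² = 256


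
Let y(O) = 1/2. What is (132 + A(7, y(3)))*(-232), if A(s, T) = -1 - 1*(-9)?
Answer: -32480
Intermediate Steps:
y(O) = ½
A(s, T) = 8 (A(s, T) = -1 + 9 = 8)
(132 + A(7, y(3)))*(-232) = (132 + 8)*(-232) = 140*(-232) = -32480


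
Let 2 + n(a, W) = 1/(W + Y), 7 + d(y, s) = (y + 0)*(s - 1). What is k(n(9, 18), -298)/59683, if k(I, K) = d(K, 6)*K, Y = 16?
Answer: 446106/59683 ≈ 7.4746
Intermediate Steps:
d(y, s) = -7 + y*(-1 + s) (d(y, s) = -7 + (y + 0)*(s - 1) = -7 + y*(-1 + s))
n(a, W) = -2 + 1/(16 + W) (n(a, W) = -2 + 1/(W + 16) = -2 + 1/(16 + W))
k(I, K) = K*(-7 + 5*K) (k(I, K) = (-7 - K + 6*K)*K = (-7 + 5*K)*K = K*(-7 + 5*K))
k(n(9, 18), -298)/59683 = -298*(-7 + 5*(-298))/59683 = -298*(-7 - 1490)*(1/59683) = -298*(-1497)*(1/59683) = 446106*(1/59683) = 446106/59683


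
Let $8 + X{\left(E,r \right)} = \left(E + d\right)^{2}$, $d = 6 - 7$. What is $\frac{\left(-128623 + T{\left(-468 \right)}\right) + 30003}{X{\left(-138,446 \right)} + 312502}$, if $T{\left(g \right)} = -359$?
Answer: $- \frac{32993}{110605} \approx -0.2983$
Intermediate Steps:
$d = -1$ ($d = 6 - 7 = -1$)
$X{\left(E,r \right)} = -8 + \left(-1 + E\right)^{2}$ ($X{\left(E,r \right)} = -8 + \left(E - 1\right)^{2} = -8 + \left(-1 + E\right)^{2}$)
$\frac{\left(-128623 + T{\left(-468 \right)}\right) + 30003}{X{\left(-138,446 \right)} + 312502} = \frac{\left(-128623 - 359\right) + 30003}{\left(-8 + \left(-1 - 138\right)^{2}\right) + 312502} = \frac{-128982 + 30003}{\left(-8 + \left(-139\right)^{2}\right) + 312502} = - \frac{98979}{\left(-8 + 19321\right) + 312502} = - \frac{98979}{19313 + 312502} = - \frac{98979}{331815} = \left(-98979\right) \frac{1}{331815} = - \frac{32993}{110605}$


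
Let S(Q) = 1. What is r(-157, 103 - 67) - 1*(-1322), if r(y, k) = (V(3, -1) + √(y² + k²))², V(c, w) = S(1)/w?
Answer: 27268 - 2*√25945 ≈ 26946.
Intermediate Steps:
V(c, w) = 1/w
r(y, k) = (-1 + √(k² + y²))² (r(y, k) = (1/(-1) + √(y² + k²))² = (-1 + √(k² + y²))²)
r(-157, 103 - 67) - 1*(-1322) = (-1 + √((103 - 67)² + (-157)²))² - 1*(-1322) = (-1 + √(36² + 24649))² + 1322 = (-1 + √(1296 + 24649))² + 1322 = (-1 + √25945)² + 1322 = 1322 + (-1 + √25945)²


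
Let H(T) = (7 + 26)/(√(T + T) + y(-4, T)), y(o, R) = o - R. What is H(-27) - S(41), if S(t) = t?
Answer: (-123*√6 + 910*I)/(-23*I + 3*√6) ≈ -39.698 - 0.41595*I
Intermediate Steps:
H(T) = 33/(-4 - T + √2*√T) (H(T) = (7 + 26)/(√(T + T) + (-4 - T)) = 33/(√(2*T) + (-4 - T)) = 33/(√2*√T + (-4 - T)) = 33/(-4 - T + √2*√T))
H(-27) - S(41) = -33/(4 - 27 - √2*√(-27)) - 1*41 = -33/(4 - 27 - √2*3*I*√3) - 41 = -33/(4 - 27 - 3*I*√6) - 41 = -33/(-23 - 3*I*√6) - 41 = -41 - 33/(-23 - 3*I*√6)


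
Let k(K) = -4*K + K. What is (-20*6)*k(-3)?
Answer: -1080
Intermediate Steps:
k(K) = -3*K
(-20*6)*k(-3) = (-20*6)*(-3*(-3)) = -120*9 = -1080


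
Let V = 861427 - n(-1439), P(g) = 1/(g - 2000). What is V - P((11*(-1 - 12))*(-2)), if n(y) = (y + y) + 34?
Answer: 1481360495/1714 ≈ 8.6427e+5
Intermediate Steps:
n(y) = 34 + 2*y (n(y) = 2*y + 34 = 34 + 2*y)
P(g) = 1/(-2000 + g)
V = 864271 (V = 861427 - (34 + 2*(-1439)) = 861427 - (34 - 2878) = 861427 - 1*(-2844) = 861427 + 2844 = 864271)
V - P((11*(-1 - 12))*(-2)) = 864271 - 1/(-2000 + (11*(-1 - 12))*(-2)) = 864271 - 1/(-2000 + (11*(-13))*(-2)) = 864271 - 1/(-2000 - 143*(-2)) = 864271 - 1/(-2000 + 286) = 864271 - 1/(-1714) = 864271 - 1*(-1/1714) = 864271 + 1/1714 = 1481360495/1714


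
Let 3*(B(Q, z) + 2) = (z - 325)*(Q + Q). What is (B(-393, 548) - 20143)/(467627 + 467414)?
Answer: -78571/935041 ≈ -0.084029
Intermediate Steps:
B(Q, z) = -2 + 2*Q*(-325 + z)/3 (B(Q, z) = -2 + ((z - 325)*(Q + Q))/3 = -2 + ((-325 + z)*(2*Q))/3 = -2 + (2*Q*(-325 + z))/3 = -2 + 2*Q*(-325 + z)/3)
(B(-393, 548) - 20143)/(467627 + 467414) = ((-2 - 650/3*(-393) + (⅔)*(-393)*548) - 20143)/(467627 + 467414) = ((-2 + 85150 - 143576) - 20143)/935041 = (-58428 - 20143)*(1/935041) = -78571*1/935041 = -78571/935041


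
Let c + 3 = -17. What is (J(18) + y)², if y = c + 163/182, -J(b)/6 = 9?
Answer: 177023025/33124 ≈ 5344.3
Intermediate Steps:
J(b) = -54 (J(b) = -6*9 = -54)
c = -20 (c = -3 - 17 = -20)
y = -3477/182 (y = -20 + 163/182 = -3477/182 ≈ -19.104)
(J(18) + y)² = (-54 - 3477/182)² = (-13305/182)² = 177023025/33124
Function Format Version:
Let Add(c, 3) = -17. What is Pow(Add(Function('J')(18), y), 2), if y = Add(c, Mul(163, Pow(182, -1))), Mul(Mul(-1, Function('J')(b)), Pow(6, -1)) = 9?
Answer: Rational(177023025, 33124) ≈ 5344.3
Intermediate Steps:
Function('J')(b) = -54 (Function('J')(b) = Mul(-6, 9) = -54)
c = -20 (c = Add(-3, -17) = -20)
y = Rational(-3477, 182) (y = Add(-20, Mul(163, Pow(182, -1))) = Add(-20, Mul(163, Rational(1, 182))) = Add(-20, Rational(163, 182)) = Rational(-3477, 182) ≈ -19.104)
Pow(Add(Function('J')(18), y), 2) = Pow(Add(-54, Rational(-3477, 182)), 2) = Pow(Rational(-13305, 182), 2) = Rational(177023025, 33124)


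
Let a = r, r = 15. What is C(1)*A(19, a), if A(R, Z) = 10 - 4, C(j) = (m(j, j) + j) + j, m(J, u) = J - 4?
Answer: -6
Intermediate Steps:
m(J, u) = -4 + J
a = 15
C(j) = -4 + 3*j (C(j) = ((-4 + j) + j) + j = (-4 + 2*j) + j = -4 + 3*j)
A(R, Z) = 6
C(1)*A(19, a) = (-4 + 3*1)*6 = (-4 + 3)*6 = -1*6 = -6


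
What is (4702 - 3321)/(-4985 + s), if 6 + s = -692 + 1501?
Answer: -1381/4182 ≈ -0.33022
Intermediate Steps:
s = 803 (s = -6 + (-692 + 1501) = -6 + 809 = 803)
(4702 - 3321)/(-4985 + s) = (4702 - 3321)/(-4985 + 803) = 1381/(-4182) = 1381*(-1/4182) = -1381/4182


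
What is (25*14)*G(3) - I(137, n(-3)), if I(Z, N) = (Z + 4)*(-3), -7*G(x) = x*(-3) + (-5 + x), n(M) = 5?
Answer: 973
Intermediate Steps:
G(x) = 5/7 + 2*x/7 (G(x) = -(x*(-3) + (-5 + x))/7 = -(-3*x + (-5 + x))/7 = -(-5 - 2*x)/7 = 5/7 + 2*x/7)
I(Z, N) = -12 - 3*Z (I(Z, N) = (4 + Z)*(-3) = -12 - 3*Z)
(25*14)*G(3) - I(137, n(-3)) = (25*14)*(5/7 + (2/7)*3) - (-12 - 3*137) = 350*(5/7 + 6/7) - (-12 - 411) = 350*(11/7) - 1*(-423) = 550 + 423 = 973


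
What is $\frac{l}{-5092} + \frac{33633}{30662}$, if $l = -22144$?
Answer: $\frac{212559641}{39032726} \approx 5.4457$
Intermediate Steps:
$\frac{l}{-5092} + \frac{33633}{30662} = - \frac{22144}{-5092} + \frac{33633}{30662} = \left(-22144\right) \left(- \frac{1}{5092}\right) + 33633 \cdot \frac{1}{30662} = \frac{5536}{1273} + \frac{33633}{30662} = \frac{212559641}{39032726}$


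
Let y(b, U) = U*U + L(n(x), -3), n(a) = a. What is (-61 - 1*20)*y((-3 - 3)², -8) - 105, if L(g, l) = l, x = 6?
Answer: -5046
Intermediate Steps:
y(b, U) = -3 + U² (y(b, U) = U*U - 3 = U² - 3 = -3 + U²)
(-61 - 1*20)*y((-3 - 3)², -8) - 105 = (-61 - 1*20)*(-3 + (-8)²) - 105 = (-61 - 20)*(-3 + 64) - 105 = -81*61 - 105 = -4941 - 105 = -5046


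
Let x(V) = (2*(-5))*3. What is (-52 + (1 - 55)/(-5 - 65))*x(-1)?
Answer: 10758/7 ≈ 1536.9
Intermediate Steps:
x(V) = -30 (x(V) = -10*3 = -30)
(-52 + (1 - 55)/(-5 - 65))*x(-1) = (-52 + (1 - 55)/(-5 - 65))*(-30) = (-52 - 54/(-70))*(-30) = (-52 - 54*(-1/70))*(-30) = (-52 + 27/35)*(-30) = -1793/35*(-30) = 10758/7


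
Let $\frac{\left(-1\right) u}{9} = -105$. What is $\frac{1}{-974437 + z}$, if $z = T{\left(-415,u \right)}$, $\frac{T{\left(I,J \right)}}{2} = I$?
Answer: $- \frac{1}{975267} \approx -1.0254 \cdot 10^{-6}$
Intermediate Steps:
$u = 945$ ($u = \left(-9\right) \left(-105\right) = 945$)
$T{\left(I,J \right)} = 2 I$
$z = -830$ ($z = 2 \left(-415\right) = -830$)
$\frac{1}{-974437 + z} = \frac{1}{-974437 - 830} = \frac{1}{-975267} = - \frac{1}{975267}$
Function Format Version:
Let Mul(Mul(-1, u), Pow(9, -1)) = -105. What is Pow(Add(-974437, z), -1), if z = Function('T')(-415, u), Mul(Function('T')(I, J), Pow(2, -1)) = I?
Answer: Rational(-1, 975267) ≈ -1.0254e-6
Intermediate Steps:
u = 945 (u = Mul(-9, -105) = 945)
Function('T')(I, J) = Mul(2, I)
z = -830 (z = Mul(2, -415) = -830)
Pow(Add(-974437, z), -1) = Pow(Add(-974437, -830), -1) = Pow(-975267, -1) = Rational(-1, 975267)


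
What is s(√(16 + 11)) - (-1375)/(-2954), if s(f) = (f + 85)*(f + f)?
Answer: 158141/2954 + 510*√3 ≈ 936.88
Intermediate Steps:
s(f) = 2*f*(85 + f) (s(f) = (85 + f)*(2*f) = 2*f*(85 + f))
s(√(16 + 11)) - (-1375)/(-2954) = 2*√(16 + 11)*(85 + √(16 + 11)) - (-1375)/(-2954) = 2*√27*(85 + √27) - (-1375)*(-1)/2954 = 2*(3*√3)*(85 + 3*√3) - 1*1375/2954 = 6*√3*(85 + 3*√3) - 1375/2954 = -1375/2954 + 6*√3*(85 + 3*√3)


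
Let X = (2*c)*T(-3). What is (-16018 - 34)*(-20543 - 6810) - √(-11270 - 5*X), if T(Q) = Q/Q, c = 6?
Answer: 439070356 - I*√11330 ≈ 4.3907e+8 - 106.44*I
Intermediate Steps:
T(Q) = 1
X = 12 (X = (2*6)*1 = 12*1 = 12)
(-16018 - 34)*(-20543 - 6810) - √(-11270 - 5*X) = (-16018 - 34)*(-20543 - 6810) - √(-11270 - 5*12) = -16052*(-27353) - √(-11270 - 60) = 439070356 - √(-11330) = 439070356 - I*√11330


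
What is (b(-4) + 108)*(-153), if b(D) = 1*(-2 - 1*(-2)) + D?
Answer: -15912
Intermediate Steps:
b(D) = D (b(D) = 1*(-2 + 2) + D = 1*0 + D = 0 + D = D)
(b(-4) + 108)*(-153) = (-4 + 108)*(-153) = 104*(-153) = -15912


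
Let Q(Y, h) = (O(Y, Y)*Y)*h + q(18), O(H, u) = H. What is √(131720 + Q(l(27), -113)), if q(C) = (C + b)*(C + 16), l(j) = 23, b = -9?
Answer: √72249 ≈ 268.79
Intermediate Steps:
q(C) = (-9 + C)*(16 + C) (q(C) = (C - 9)*(C + 16) = (-9 + C)*(16 + C))
Q(Y, h) = 306 + h*Y² (Q(Y, h) = (Y*Y)*h + (-144 + 18² + 7*18) = Y²*h + (-144 + 324 + 126) = h*Y² + 306 = 306 + h*Y²)
√(131720 + Q(l(27), -113)) = √(131720 + (306 - 113*23²)) = √(131720 + (306 - 113*529)) = √(131720 + (306 - 59777)) = √(131720 - 59471) = √72249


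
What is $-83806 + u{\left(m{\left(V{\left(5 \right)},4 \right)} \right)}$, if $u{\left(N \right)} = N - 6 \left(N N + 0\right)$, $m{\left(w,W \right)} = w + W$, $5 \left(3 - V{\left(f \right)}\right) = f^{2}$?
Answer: $-83828$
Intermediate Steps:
$V{\left(f \right)} = 3 - \frac{f^{2}}{5}$
$m{\left(w,W \right)} = W + w$
$u{\left(N \right)} = N - 6 N^{2}$ ($u{\left(N \right)} = N - 6 \left(N^{2} + 0\right) = N - 6 N^{2}$)
$-83806 + u{\left(m{\left(V{\left(5 \right)},4 \right)} \right)} = -83806 + \left(4 + \left(3 - \frac{5^{2}}{5}\right)\right) \left(1 - 6 \left(4 + \left(3 - \frac{5^{2}}{5}\right)\right)\right) = -83806 + \left(4 + \left(3 - 5\right)\right) \left(1 - 6 \left(4 + \left(3 - 5\right)\right)\right) = -83806 + \left(4 - 2\right) \left(1 - 6 \left(4 - 2\right)\right) = -83806 + 2 \left(1 - 12\right) = -83806 + 2 \left(-11\right) = -83806 - 22 = -83828$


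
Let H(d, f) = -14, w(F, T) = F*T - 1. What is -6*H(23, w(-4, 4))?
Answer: 84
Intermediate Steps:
w(F, T) = -1 + F*T
-6*H(23, w(-4, 4)) = -6*(-14) = 84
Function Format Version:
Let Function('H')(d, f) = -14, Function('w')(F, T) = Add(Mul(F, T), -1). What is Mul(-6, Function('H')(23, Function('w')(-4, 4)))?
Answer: 84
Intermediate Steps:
Function('w')(F, T) = Add(-1, Mul(F, T))
Mul(-6, Function('H')(23, Function('w')(-4, 4))) = Mul(-6, -14) = 84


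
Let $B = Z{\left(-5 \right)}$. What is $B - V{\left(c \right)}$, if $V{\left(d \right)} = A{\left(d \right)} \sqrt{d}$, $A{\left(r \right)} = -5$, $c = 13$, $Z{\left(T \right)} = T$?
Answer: $-5 + 5 \sqrt{13} \approx 13.028$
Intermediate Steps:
$B = -5$
$V{\left(d \right)} = - 5 \sqrt{d}$
$B - V{\left(c \right)} = -5 - - 5 \sqrt{13} = -5 + 5 \sqrt{13}$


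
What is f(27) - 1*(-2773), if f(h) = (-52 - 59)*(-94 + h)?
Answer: 10210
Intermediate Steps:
f(h) = 10434 - 111*h (f(h) = -111*(-94 + h) = 10434 - 111*h)
f(27) - 1*(-2773) = (10434 - 111*27) - 1*(-2773) = (10434 - 2997) + 2773 = 7437 + 2773 = 10210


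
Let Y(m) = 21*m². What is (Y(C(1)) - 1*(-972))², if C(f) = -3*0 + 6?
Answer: 2985984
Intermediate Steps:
C(f) = 6 (C(f) = 0 + 6 = 6)
(Y(C(1)) - 1*(-972))² = (21*6² - 1*(-972))² = (21*36 + 972)² = (756 + 972)² = 1728² = 2985984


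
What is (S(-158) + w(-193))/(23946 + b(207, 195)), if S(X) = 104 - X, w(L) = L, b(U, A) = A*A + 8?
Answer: 69/61979 ≈ 0.0011133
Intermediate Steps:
b(U, A) = 8 + A² (b(U, A) = A² + 8 = 8 + A²)
(S(-158) + w(-193))/(23946 + b(207, 195)) = ((104 - 1*(-158)) - 193)/(23946 + (8 + 195²)) = ((104 + 158) - 193)/(23946 + (8 + 38025)) = (262 - 193)/(23946 + 38033) = 69/61979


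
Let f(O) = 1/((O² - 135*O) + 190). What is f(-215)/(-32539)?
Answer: -1/2454742160 ≈ -4.0737e-10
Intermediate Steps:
f(O) = 1/(190 + O² - 135*O)
f(-215)/(-32539) = 1/((190 + (-215)² - 135*(-215))*(-32539)) = -1/32539/(190 + 46225 + 29025) = -1/32539/75440 = (1/75440)*(-1/32539) = -1/2454742160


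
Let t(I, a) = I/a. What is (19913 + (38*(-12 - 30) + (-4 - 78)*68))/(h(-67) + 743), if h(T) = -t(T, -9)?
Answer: 114669/6620 ≈ 17.322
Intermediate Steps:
h(T) = T/9 (h(T) = -T/(-9) = -T*(-1)/9 = -(-1)*T/9 = T/9)
(19913 + (38*(-12 - 30) + (-4 - 78)*68))/(h(-67) + 743) = (19913 + (38*(-12 - 30) + (-4 - 78)*68))/((1/9)*(-67) + 743) = (19913 + (38*(-42) - 82*68))/(-67/9 + 743) = (19913 + (-1596 - 5576))/(6620/9) = (19913 - 7172)*(9/6620) = 12741*(9/6620) = 114669/6620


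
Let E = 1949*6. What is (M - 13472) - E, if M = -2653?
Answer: -27819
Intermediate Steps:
E = 11694
(M - 13472) - E = (-2653 - 13472) - 1*11694 = -16125 - 11694 = -27819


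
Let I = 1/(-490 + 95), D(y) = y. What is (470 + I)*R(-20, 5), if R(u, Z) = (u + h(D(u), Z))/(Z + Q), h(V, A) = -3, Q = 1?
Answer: -1423309/790 ≈ -1801.7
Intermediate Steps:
I = -1/395 (I = 1/(-395) = -1/395 ≈ -0.0025316)
R(u, Z) = (-3 + u)/(1 + Z) (R(u, Z) = (u - 3)/(Z + 1) = (-3 + u)/(1 + Z))
(470 + I)*R(-20, 5) = (470 - 1/395)*((-3 - 20)/(1 + 5)) = 185649*(-23/6)/395 = 185649*((1/6)*(-23))/395 = (185649/395)*(-23/6) = -1423309/790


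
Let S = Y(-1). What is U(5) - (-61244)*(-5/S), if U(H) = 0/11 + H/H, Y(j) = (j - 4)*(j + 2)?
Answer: 61245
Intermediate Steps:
Y(j) = (-4 + j)*(2 + j)
S = -5 (S = -8 + (-1)² - 2*(-1) = -8 + 1 + 2 = -5)
U(H) = 1 (U(H) = 0*(1/11) + 1 = 0 + 1 = 1)
U(5) - (-61244)*(-5/S) = 1 - (-61244)*(-5/(-5)) = 1 - (-61244)*(-5*(-⅕)) = 1 - (-61244) = 1 - 244*(-251) = 1 + 61244 = 61245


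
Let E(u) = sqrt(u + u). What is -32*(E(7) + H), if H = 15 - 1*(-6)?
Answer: -672 - 32*sqrt(14) ≈ -791.73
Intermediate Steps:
H = 21 (H = 15 + 6 = 21)
E(u) = sqrt(2)*sqrt(u) (E(u) = sqrt(2*u) = sqrt(2)*sqrt(u))
-32*(E(7) + H) = -32*(sqrt(2)*sqrt(7) + 21) = -32*(sqrt(14) + 21) = -32*(21 + sqrt(14)) = -672 - 32*sqrt(14)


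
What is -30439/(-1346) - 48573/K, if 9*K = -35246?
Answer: 415316579/11860279 ≈ 35.017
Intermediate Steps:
K = -35246/9 (K = (⅑)*(-35246) = -35246/9 ≈ -3916.2)
-30439/(-1346) - 48573/K = -30439/(-1346) - 48573/(-35246/9) = -30439*(-1/1346) - 48573*(-9/35246) = 30439/1346 + 437157/35246 = 415316579/11860279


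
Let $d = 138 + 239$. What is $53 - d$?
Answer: $-324$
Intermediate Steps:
$d = 377$
$53 - d = 53 - 377 = -324$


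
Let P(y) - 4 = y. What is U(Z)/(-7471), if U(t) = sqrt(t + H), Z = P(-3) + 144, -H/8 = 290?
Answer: -5*I*sqrt(87)/7471 ≈ -0.0062424*I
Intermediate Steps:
H = -2320 (H = -8*290 = -2320)
P(y) = 4 + y
Z = 145 (Z = (4 - 3) + 144 = 1 + 144 = 145)
U(t) = sqrt(-2320 + t) (U(t) = sqrt(t - 2320) = sqrt(-2320 + t))
U(Z)/(-7471) = sqrt(-2320 + 145)/(-7471) = sqrt(-2175)*(-1/7471) = (5*I*sqrt(87))*(-1/7471) = -5*I*sqrt(87)/7471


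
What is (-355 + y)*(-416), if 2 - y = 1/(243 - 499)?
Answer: 1174771/8 ≈ 1.4685e+5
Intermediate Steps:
y = 513/256 (y = 2 - 1/(243 - 499) = 2 - 1/(-256) = 2 - 1*(-1/256) = 2 + 1/256 = 513/256 ≈ 2.0039)
(-355 + y)*(-416) = (-355 + 513/256)*(-416) = -90367/256*(-416) = 1174771/8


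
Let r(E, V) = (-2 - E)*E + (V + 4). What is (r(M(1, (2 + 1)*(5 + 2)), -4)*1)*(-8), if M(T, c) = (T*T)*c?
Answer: 3864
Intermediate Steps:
M(T, c) = c*T² (M(T, c) = T²*c = c*T²)
r(E, V) = 4 + V + E*(-2 - E) (r(E, V) = E*(-2 - E) + (4 + V) = 4 + V + E*(-2 - E))
(r(M(1, (2 + 1)*(5 + 2)), -4)*1)*(-8) = ((4 - 4 - (((2 + 1)*(5 + 2))*1²)² - 2*(2 + 1)*(5 + 2)*1²)*1)*(-8) = ((4 - 4 - ((3*7)*1)² - 2*3*7)*1)*(-8) = ((4 - 4 - (21*1)² - 42)*1)*(-8) = ((4 - 4 - 1*21² - 2*21)*1)*(-8) = ((4 - 4 - 1*441 - 42)*1)*(-8) = ((4 - 4 - 441 - 42)*1)*(-8) = -483*1*(-8) = -483*(-8) = 3864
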